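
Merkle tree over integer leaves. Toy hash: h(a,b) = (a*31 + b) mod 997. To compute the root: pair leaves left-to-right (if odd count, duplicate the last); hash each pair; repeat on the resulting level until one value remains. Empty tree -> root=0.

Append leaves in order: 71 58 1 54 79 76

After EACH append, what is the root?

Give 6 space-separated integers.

Answer: 71 265 271 324 213 117

Derivation:
After append 71 (leaves=[71]):
  L0: [71]
  root=71
After append 58 (leaves=[71, 58]):
  L0: [71, 58]
  L1: h(71,58)=(71*31+58)%997=265 -> [265]
  root=265
After append 1 (leaves=[71, 58, 1]):
  L0: [71, 58, 1]
  L1: h(71,58)=(71*31+58)%997=265 h(1,1)=(1*31+1)%997=32 -> [265, 32]
  L2: h(265,32)=(265*31+32)%997=271 -> [271]
  root=271
After append 54 (leaves=[71, 58, 1, 54]):
  L0: [71, 58, 1, 54]
  L1: h(71,58)=(71*31+58)%997=265 h(1,54)=(1*31+54)%997=85 -> [265, 85]
  L2: h(265,85)=(265*31+85)%997=324 -> [324]
  root=324
After append 79 (leaves=[71, 58, 1, 54, 79]):
  L0: [71, 58, 1, 54, 79]
  L1: h(71,58)=(71*31+58)%997=265 h(1,54)=(1*31+54)%997=85 h(79,79)=(79*31+79)%997=534 -> [265, 85, 534]
  L2: h(265,85)=(265*31+85)%997=324 h(534,534)=(534*31+534)%997=139 -> [324, 139]
  L3: h(324,139)=(324*31+139)%997=213 -> [213]
  root=213
After append 76 (leaves=[71, 58, 1, 54, 79, 76]):
  L0: [71, 58, 1, 54, 79, 76]
  L1: h(71,58)=(71*31+58)%997=265 h(1,54)=(1*31+54)%997=85 h(79,76)=(79*31+76)%997=531 -> [265, 85, 531]
  L2: h(265,85)=(265*31+85)%997=324 h(531,531)=(531*31+531)%997=43 -> [324, 43]
  L3: h(324,43)=(324*31+43)%997=117 -> [117]
  root=117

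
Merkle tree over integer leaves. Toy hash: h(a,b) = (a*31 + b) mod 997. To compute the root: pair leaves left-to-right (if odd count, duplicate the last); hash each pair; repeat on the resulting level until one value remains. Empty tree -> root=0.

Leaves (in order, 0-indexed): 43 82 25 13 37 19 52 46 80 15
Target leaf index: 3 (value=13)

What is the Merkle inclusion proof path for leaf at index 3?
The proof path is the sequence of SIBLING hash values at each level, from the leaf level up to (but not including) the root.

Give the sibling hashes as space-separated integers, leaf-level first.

L0 (leaves): [43, 82, 25, 13, 37, 19, 52, 46, 80, 15], target index=3
L1: h(43,82)=(43*31+82)%997=418 [pair 0] h(25,13)=(25*31+13)%997=788 [pair 1] h(37,19)=(37*31+19)%997=169 [pair 2] h(52,46)=(52*31+46)%997=661 [pair 3] h(80,15)=(80*31+15)%997=501 [pair 4] -> [418, 788, 169, 661, 501]
  Sibling for proof at L0: 25
L2: h(418,788)=(418*31+788)%997=785 [pair 0] h(169,661)=(169*31+661)%997=915 [pair 1] h(501,501)=(501*31+501)%997=80 [pair 2] -> [785, 915, 80]
  Sibling for proof at L1: 418
L3: h(785,915)=(785*31+915)%997=325 [pair 0] h(80,80)=(80*31+80)%997=566 [pair 1] -> [325, 566]
  Sibling for proof at L2: 915
L4: h(325,566)=(325*31+566)%997=671 [pair 0] -> [671]
  Sibling for proof at L3: 566
Root: 671
Proof path (sibling hashes from leaf to root): [25, 418, 915, 566]

Answer: 25 418 915 566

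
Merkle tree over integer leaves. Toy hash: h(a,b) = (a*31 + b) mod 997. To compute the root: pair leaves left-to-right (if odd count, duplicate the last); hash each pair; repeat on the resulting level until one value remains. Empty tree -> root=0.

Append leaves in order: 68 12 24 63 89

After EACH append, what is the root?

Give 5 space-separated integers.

Answer: 68 126 686 725 950

Derivation:
After append 68 (leaves=[68]):
  L0: [68]
  root=68
After append 12 (leaves=[68, 12]):
  L0: [68, 12]
  L1: h(68,12)=(68*31+12)%997=126 -> [126]
  root=126
After append 24 (leaves=[68, 12, 24]):
  L0: [68, 12, 24]
  L1: h(68,12)=(68*31+12)%997=126 h(24,24)=(24*31+24)%997=768 -> [126, 768]
  L2: h(126,768)=(126*31+768)%997=686 -> [686]
  root=686
After append 63 (leaves=[68, 12, 24, 63]):
  L0: [68, 12, 24, 63]
  L1: h(68,12)=(68*31+12)%997=126 h(24,63)=(24*31+63)%997=807 -> [126, 807]
  L2: h(126,807)=(126*31+807)%997=725 -> [725]
  root=725
After append 89 (leaves=[68, 12, 24, 63, 89]):
  L0: [68, 12, 24, 63, 89]
  L1: h(68,12)=(68*31+12)%997=126 h(24,63)=(24*31+63)%997=807 h(89,89)=(89*31+89)%997=854 -> [126, 807, 854]
  L2: h(126,807)=(126*31+807)%997=725 h(854,854)=(854*31+854)%997=409 -> [725, 409]
  L3: h(725,409)=(725*31+409)%997=950 -> [950]
  root=950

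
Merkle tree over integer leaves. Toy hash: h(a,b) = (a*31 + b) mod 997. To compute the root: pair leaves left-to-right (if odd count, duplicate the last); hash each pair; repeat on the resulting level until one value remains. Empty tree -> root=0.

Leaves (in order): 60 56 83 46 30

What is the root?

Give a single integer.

Answer: 62

Derivation:
L0: [60, 56, 83, 46, 30]
L1: h(60,56)=(60*31+56)%997=919 h(83,46)=(83*31+46)%997=625 h(30,30)=(30*31+30)%997=960 -> [919, 625, 960]
L2: h(919,625)=(919*31+625)%997=201 h(960,960)=(960*31+960)%997=810 -> [201, 810]
L3: h(201,810)=(201*31+810)%997=62 -> [62]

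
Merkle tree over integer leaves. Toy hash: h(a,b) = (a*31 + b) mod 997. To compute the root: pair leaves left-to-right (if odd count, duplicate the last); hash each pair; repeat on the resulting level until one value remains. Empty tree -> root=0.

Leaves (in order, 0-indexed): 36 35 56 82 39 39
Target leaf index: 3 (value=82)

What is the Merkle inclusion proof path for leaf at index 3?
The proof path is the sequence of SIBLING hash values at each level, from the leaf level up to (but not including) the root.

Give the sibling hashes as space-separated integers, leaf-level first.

Answer: 56 154 56

Derivation:
L0 (leaves): [36, 35, 56, 82, 39, 39], target index=3
L1: h(36,35)=(36*31+35)%997=154 [pair 0] h(56,82)=(56*31+82)%997=821 [pair 1] h(39,39)=(39*31+39)%997=251 [pair 2] -> [154, 821, 251]
  Sibling for proof at L0: 56
L2: h(154,821)=(154*31+821)%997=610 [pair 0] h(251,251)=(251*31+251)%997=56 [pair 1] -> [610, 56]
  Sibling for proof at L1: 154
L3: h(610,56)=(610*31+56)%997=23 [pair 0] -> [23]
  Sibling for proof at L2: 56
Root: 23
Proof path (sibling hashes from leaf to root): [56, 154, 56]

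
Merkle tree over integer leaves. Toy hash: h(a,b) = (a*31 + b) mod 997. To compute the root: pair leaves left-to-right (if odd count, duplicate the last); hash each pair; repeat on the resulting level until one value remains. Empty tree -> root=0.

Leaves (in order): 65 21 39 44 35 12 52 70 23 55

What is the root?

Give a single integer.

Answer: 229

Derivation:
L0: [65, 21, 39, 44, 35, 12, 52, 70, 23, 55]
L1: h(65,21)=(65*31+21)%997=42 h(39,44)=(39*31+44)%997=256 h(35,12)=(35*31+12)%997=100 h(52,70)=(52*31+70)%997=685 h(23,55)=(23*31+55)%997=768 -> [42, 256, 100, 685, 768]
L2: h(42,256)=(42*31+256)%997=561 h(100,685)=(100*31+685)%997=794 h(768,768)=(768*31+768)%997=648 -> [561, 794, 648]
L3: h(561,794)=(561*31+794)%997=239 h(648,648)=(648*31+648)%997=796 -> [239, 796]
L4: h(239,796)=(239*31+796)%997=229 -> [229]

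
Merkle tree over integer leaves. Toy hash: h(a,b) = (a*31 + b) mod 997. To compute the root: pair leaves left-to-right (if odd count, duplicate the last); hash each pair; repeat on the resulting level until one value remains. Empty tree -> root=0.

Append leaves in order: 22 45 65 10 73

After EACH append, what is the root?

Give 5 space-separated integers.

Answer: 22 727 689 634 688

Derivation:
After append 22 (leaves=[22]):
  L0: [22]
  root=22
After append 45 (leaves=[22, 45]):
  L0: [22, 45]
  L1: h(22,45)=(22*31+45)%997=727 -> [727]
  root=727
After append 65 (leaves=[22, 45, 65]):
  L0: [22, 45, 65]
  L1: h(22,45)=(22*31+45)%997=727 h(65,65)=(65*31+65)%997=86 -> [727, 86]
  L2: h(727,86)=(727*31+86)%997=689 -> [689]
  root=689
After append 10 (leaves=[22, 45, 65, 10]):
  L0: [22, 45, 65, 10]
  L1: h(22,45)=(22*31+45)%997=727 h(65,10)=(65*31+10)%997=31 -> [727, 31]
  L2: h(727,31)=(727*31+31)%997=634 -> [634]
  root=634
After append 73 (leaves=[22, 45, 65, 10, 73]):
  L0: [22, 45, 65, 10, 73]
  L1: h(22,45)=(22*31+45)%997=727 h(65,10)=(65*31+10)%997=31 h(73,73)=(73*31+73)%997=342 -> [727, 31, 342]
  L2: h(727,31)=(727*31+31)%997=634 h(342,342)=(342*31+342)%997=974 -> [634, 974]
  L3: h(634,974)=(634*31+974)%997=688 -> [688]
  root=688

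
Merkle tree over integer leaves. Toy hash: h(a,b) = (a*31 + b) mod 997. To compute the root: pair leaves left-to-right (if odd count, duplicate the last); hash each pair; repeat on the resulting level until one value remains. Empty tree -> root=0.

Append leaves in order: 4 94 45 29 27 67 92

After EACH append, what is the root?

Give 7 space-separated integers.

Answer: 4 218 222 206 136 419 465

Derivation:
After append 4 (leaves=[4]):
  L0: [4]
  root=4
After append 94 (leaves=[4, 94]):
  L0: [4, 94]
  L1: h(4,94)=(4*31+94)%997=218 -> [218]
  root=218
After append 45 (leaves=[4, 94, 45]):
  L0: [4, 94, 45]
  L1: h(4,94)=(4*31+94)%997=218 h(45,45)=(45*31+45)%997=443 -> [218, 443]
  L2: h(218,443)=(218*31+443)%997=222 -> [222]
  root=222
After append 29 (leaves=[4, 94, 45, 29]):
  L0: [4, 94, 45, 29]
  L1: h(4,94)=(4*31+94)%997=218 h(45,29)=(45*31+29)%997=427 -> [218, 427]
  L2: h(218,427)=(218*31+427)%997=206 -> [206]
  root=206
After append 27 (leaves=[4, 94, 45, 29, 27]):
  L0: [4, 94, 45, 29, 27]
  L1: h(4,94)=(4*31+94)%997=218 h(45,29)=(45*31+29)%997=427 h(27,27)=(27*31+27)%997=864 -> [218, 427, 864]
  L2: h(218,427)=(218*31+427)%997=206 h(864,864)=(864*31+864)%997=729 -> [206, 729]
  L3: h(206,729)=(206*31+729)%997=136 -> [136]
  root=136
After append 67 (leaves=[4, 94, 45, 29, 27, 67]):
  L0: [4, 94, 45, 29, 27, 67]
  L1: h(4,94)=(4*31+94)%997=218 h(45,29)=(45*31+29)%997=427 h(27,67)=(27*31+67)%997=904 -> [218, 427, 904]
  L2: h(218,427)=(218*31+427)%997=206 h(904,904)=(904*31+904)%997=15 -> [206, 15]
  L3: h(206,15)=(206*31+15)%997=419 -> [419]
  root=419
After append 92 (leaves=[4, 94, 45, 29, 27, 67, 92]):
  L0: [4, 94, 45, 29, 27, 67, 92]
  L1: h(4,94)=(4*31+94)%997=218 h(45,29)=(45*31+29)%997=427 h(27,67)=(27*31+67)%997=904 h(92,92)=(92*31+92)%997=950 -> [218, 427, 904, 950]
  L2: h(218,427)=(218*31+427)%997=206 h(904,950)=(904*31+950)%997=61 -> [206, 61]
  L3: h(206,61)=(206*31+61)%997=465 -> [465]
  root=465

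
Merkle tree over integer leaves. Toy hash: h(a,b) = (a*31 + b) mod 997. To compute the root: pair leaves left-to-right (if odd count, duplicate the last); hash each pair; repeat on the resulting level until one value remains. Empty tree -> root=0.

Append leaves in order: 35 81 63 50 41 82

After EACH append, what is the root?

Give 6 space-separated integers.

After append 35 (leaves=[35]):
  L0: [35]
  root=35
After append 81 (leaves=[35, 81]):
  L0: [35, 81]
  L1: h(35,81)=(35*31+81)%997=169 -> [169]
  root=169
After append 63 (leaves=[35, 81, 63]):
  L0: [35, 81, 63]
  L1: h(35,81)=(35*31+81)%997=169 h(63,63)=(63*31+63)%997=22 -> [169, 22]
  L2: h(169,22)=(169*31+22)%997=276 -> [276]
  root=276
After append 50 (leaves=[35, 81, 63, 50]):
  L0: [35, 81, 63, 50]
  L1: h(35,81)=(35*31+81)%997=169 h(63,50)=(63*31+50)%997=9 -> [169, 9]
  L2: h(169,9)=(169*31+9)%997=263 -> [263]
  root=263
After append 41 (leaves=[35, 81, 63, 50, 41]):
  L0: [35, 81, 63, 50, 41]
  L1: h(35,81)=(35*31+81)%997=169 h(63,50)=(63*31+50)%997=9 h(41,41)=(41*31+41)%997=315 -> [169, 9, 315]
  L2: h(169,9)=(169*31+9)%997=263 h(315,315)=(315*31+315)%997=110 -> [263, 110]
  L3: h(263,110)=(263*31+110)%997=287 -> [287]
  root=287
After append 82 (leaves=[35, 81, 63, 50, 41, 82]):
  L0: [35, 81, 63, 50, 41, 82]
  L1: h(35,81)=(35*31+81)%997=169 h(63,50)=(63*31+50)%997=9 h(41,82)=(41*31+82)%997=356 -> [169, 9, 356]
  L2: h(169,9)=(169*31+9)%997=263 h(356,356)=(356*31+356)%997=425 -> [263, 425]
  L3: h(263,425)=(263*31+425)%997=602 -> [602]
  root=602

Answer: 35 169 276 263 287 602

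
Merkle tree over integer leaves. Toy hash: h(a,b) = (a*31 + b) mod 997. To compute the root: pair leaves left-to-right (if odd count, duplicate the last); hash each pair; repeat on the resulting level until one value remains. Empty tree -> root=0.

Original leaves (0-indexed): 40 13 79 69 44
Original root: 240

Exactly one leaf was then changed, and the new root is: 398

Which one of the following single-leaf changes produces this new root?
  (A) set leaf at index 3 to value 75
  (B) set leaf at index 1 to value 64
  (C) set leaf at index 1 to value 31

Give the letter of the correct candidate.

Answer: B

Derivation:
Original leaves: [40, 13, 79, 69, 44]
Target new root: 398
Try each candidate change and compute the resulting root:
Candidate A: set leaf[3] = 75 -> leaves = [40, 13, 79, 75, 44]
  L0: [40, 13, 79, 75, 44]
  L1: h(40,13)=(40*31+13)%997=256 h(79,75)=(79*31+75)%997=530 h(44,44)=(44*31+44)%997=411 -> [256, 530, 411]
  L2: h(256,530)=(256*31+530)%997=490 h(411,411)=(411*31+411)%997=191 -> [490, 191]
  L3: h(490,191)=(490*31+191)%997=426 -> [426]
  root = 426 != target 398
Candidate B: set leaf[1] = 64 -> leaves = [40, 64, 79, 69, 44]
  L0: [40, 64, 79, 69, 44]
  L1: h(40,64)=(40*31+64)%997=307 h(79,69)=(79*31+69)%997=524 h(44,44)=(44*31+44)%997=411 -> [307, 524, 411]
  L2: h(307,524)=(307*31+524)%997=71 h(411,411)=(411*31+411)%997=191 -> [71, 191]
  L3: h(71,191)=(71*31+191)%997=398 -> [398]
  root = 398 == target 398  ** MATCH **
Candidate C: set leaf[1] = 31 -> leaves = [40, 31, 79, 69, 44]
  L0: [40, 31, 79, 69, 44]
  L1: h(40,31)=(40*31+31)%997=274 h(79,69)=(79*31+69)%997=524 h(44,44)=(44*31+44)%997=411 -> [274, 524, 411]
  L2: h(274,524)=(274*31+524)%997=45 h(411,411)=(411*31+411)%997=191 -> [45, 191]
  L3: h(45,191)=(45*31+191)%997=589 -> [589]
  root = 589 != target 398
Candidate B produces the target root.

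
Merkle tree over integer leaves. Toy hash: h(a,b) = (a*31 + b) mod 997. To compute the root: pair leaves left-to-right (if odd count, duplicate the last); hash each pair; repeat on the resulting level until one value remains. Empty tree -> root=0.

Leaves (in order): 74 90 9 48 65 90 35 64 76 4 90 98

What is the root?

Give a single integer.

L0: [74, 90, 9, 48, 65, 90, 35, 64, 76, 4, 90, 98]
L1: h(74,90)=(74*31+90)%997=390 h(9,48)=(9*31+48)%997=327 h(65,90)=(65*31+90)%997=111 h(35,64)=(35*31+64)%997=152 h(76,4)=(76*31+4)%997=366 h(90,98)=(90*31+98)%997=894 -> [390, 327, 111, 152, 366, 894]
L2: h(390,327)=(390*31+327)%997=453 h(111,152)=(111*31+152)%997=602 h(366,894)=(366*31+894)%997=276 -> [453, 602, 276]
L3: h(453,602)=(453*31+602)%997=687 h(276,276)=(276*31+276)%997=856 -> [687, 856]
L4: h(687,856)=(687*31+856)%997=219 -> [219]

Answer: 219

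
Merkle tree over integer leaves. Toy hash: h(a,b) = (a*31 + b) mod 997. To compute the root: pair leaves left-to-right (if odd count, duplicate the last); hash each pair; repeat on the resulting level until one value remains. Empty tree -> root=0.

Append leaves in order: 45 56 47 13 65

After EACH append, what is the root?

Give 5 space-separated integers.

After append 45 (leaves=[45]):
  L0: [45]
  root=45
After append 56 (leaves=[45, 56]):
  L0: [45, 56]
  L1: h(45,56)=(45*31+56)%997=454 -> [454]
  root=454
After append 47 (leaves=[45, 56, 47]):
  L0: [45, 56, 47]
  L1: h(45,56)=(45*31+56)%997=454 h(47,47)=(47*31+47)%997=507 -> [454, 507]
  L2: h(454,507)=(454*31+507)%997=623 -> [623]
  root=623
After append 13 (leaves=[45, 56, 47, 13]):
  L0: [45, 56, 47, 13]
  L1: h(45,56)=(45*31+56)%997=454 h(47,13)=(47*31+13)%997=473 -> [454, 473]
  L2: h(454,473)=(454*31+473)%997=589 -> [589]
  root=589
After append 65 (leaves=[45, 56, 47, 13, 65]):
  L0: [45, 56, 47, 13, 65]
  L1: h(45,56)=(45*31+56)%997=454 h(47,13)=(47*31+13)%997=473 h(65,65)=(65*31+65)%997=86 -> [454, 473, 86]
  L2: h(454,473)=(454*31+473)%997=589 h(86,86)=(86*31+86)%997=758 -> [589, 758]
  L3: h(589,758)=(589*31+758)%997=74 -> [74]
  root=74

Answer: 45 454 623 589 74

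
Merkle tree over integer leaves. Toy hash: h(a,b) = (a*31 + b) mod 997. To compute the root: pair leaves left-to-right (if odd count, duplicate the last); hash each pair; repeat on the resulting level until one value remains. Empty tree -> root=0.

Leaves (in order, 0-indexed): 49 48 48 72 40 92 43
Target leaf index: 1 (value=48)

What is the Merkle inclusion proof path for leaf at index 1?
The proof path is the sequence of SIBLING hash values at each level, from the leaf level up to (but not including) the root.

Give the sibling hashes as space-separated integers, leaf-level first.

L0 (leaves): [49, 48, 48, 72, 40, 92, 43], target index=1
L1: h(49,48)=(49*31+48)%997=570 [pair 0] h(48,72)=(48*31+72)%997=563 [pair 1] h(40,92)=(40*31+92)%997=335 [pair 2] h(43,43)=(43*31+43)%997=379 [pair 3] -> [570, 563, 335, 379]
  Sibling for proof at L0: 49
L2: h(570,563)=(570*31+563)%997=287 [pair 0] h(335,379)=(335*31+379)%997=794 [pair 1] -> [287, 794]
  Sibling for proof at L1: 563
L3: h(287,794)=(287*31+794)%997=718 [pair 0] -> [718]
  Sibling for proof at L2: 794
Root: 718
Proof path (sibling hashes from leaf to root): [49, 563, 794]

Answer: 49 563 794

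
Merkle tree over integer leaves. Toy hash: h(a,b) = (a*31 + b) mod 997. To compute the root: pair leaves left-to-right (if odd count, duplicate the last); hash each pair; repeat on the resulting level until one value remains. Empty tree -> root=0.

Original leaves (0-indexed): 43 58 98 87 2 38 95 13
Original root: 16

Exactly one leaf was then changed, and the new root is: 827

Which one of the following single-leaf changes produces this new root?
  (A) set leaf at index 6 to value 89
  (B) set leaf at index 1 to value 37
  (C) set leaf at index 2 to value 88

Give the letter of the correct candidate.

Original leaves: [43, 58, 98, 87, 2, 38, 95, 13]
Target new root: 827
Try each candidate change and compute the resulting root:
Candidate A: set leaf[6] = 89 -> leaves = [43, 58, 98, 87, 2, 38, 89, 13]
  L0: [43, 58, 98, 87, 2, 38, 89, 13]
  L1: h(43,58)=(43*31+58)%997=394 h(98,87)=(98*31+87)%997=134 h(2,38)=(2*31+38)%997=100 h(89,13)=(89*31+13)%997=778 -> [394, 134, 100, 778]
  L2: h(394,134)=(394*31+134)%997=384 h(100,778)=(100*31+778)%997=887 -> [384, 887]
  L3: h(384,887)=(384*31+887)%997=827 -> [827]
  root = 827 == target 827  ** MATCH **
Candidate B: set leaf[1] = 37 -> leaves = [43, 37, 98, 87, 2, 38, 95, 13]
  L0: [43, 37, 98, 87, 2, 38, 95, 13]
  L1: h(43,37)=(43*31+37)%997=373 h(98,87)=(98*31+87)%997=134 h(2,38)=(2*31+38)%997=100 h(95,13)=(95*31+13)%997=964 -> [373, 134, 100, 964]
  L2: h(373,134)=(373*31+134)%997=730 h(100,964)=(100*31+964)%997=76 -> [730, 76]
  L3: h(730,76)=(730*31+76)%997=772 -> [772]
  root = 772 != target 827
Candidate C: set leaf[2] = 88 -> leaves = [43, 58, 88, 87, 2, 38, 95, 13]
  L0: [43, 58, 88, 87, 2, 38, 95, 13]
  L1: h(43,58)=(43*31+58)%997=394 h(88,87)=(88*31+87)%997=821 h(2,38)=(2*31+38)%997=100 h(95,13)=(95*31+13)%997=964 -> [394, 821, 100, 964]
  L2: h(394,821)=(394*31+821)%997=74 h(100,964)=(100*31+964)%997=76 -> [74, 76]
  L3: h(74,76)=(74*31+76)%997=376 -> [376]
  root = 376 != target 827
Candidate A produces the target root.

Answer: A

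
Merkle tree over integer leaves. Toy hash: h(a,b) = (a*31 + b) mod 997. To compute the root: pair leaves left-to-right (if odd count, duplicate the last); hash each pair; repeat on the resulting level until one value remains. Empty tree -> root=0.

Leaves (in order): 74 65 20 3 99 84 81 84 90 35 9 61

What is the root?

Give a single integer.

Answer: 520

Derivation:
L0: [74, 65, 20, 3, 99, 84, 81, 84, 90, 35, 9, 61]
L1: h(74,65)=(74*31+65)%997=365 h(20,3)=(20*31+3)%997=623 h(99,84)=(99*31+84)%997=162 h(81,84)=(81*31+84)%997=601 h(90,35)=(90*31+35)%997=831 h(9,61)=(9*31+61)%997=340 -> [365, 623, 162, 601, 831, 340]
L2: h(365,623)=(365*31+623)%997=971 h(162,601)=(162*31+601)%997=638 h(831,340)=(831*31+340)%997=179 -> [971, 638, 179]
L3: h(971,638)=(971*31+638)%997=829 h(179,179)=(179*31+179)%997=743 -> [829, 743]
L4: h(829,743)=(829*31+743)%997=520 -> [520]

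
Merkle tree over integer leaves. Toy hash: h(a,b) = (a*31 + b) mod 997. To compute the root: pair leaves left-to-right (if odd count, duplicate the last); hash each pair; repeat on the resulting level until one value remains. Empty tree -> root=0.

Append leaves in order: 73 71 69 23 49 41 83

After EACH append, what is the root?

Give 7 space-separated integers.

After append 73 (leaves=[73]):
  L0: [73]
  root=73
After append 71 (leaves=[73, 71]):
  L0: [73, 71]
  L1: h(73,71)=(73*31+71)%997=340 -> [340]
  root=340
After append 69 (leaves=[73, 71, 69]):
  L0: [73, 71, 69]
  L1: h(73,71)=(73*31+71)%997=340 h(69,69)=(69*31+69)%997=214 -> [340, 214]
  L2: h(340,214)=(340*31+214)%997=784 -> [784]
  root=784
After append 23 (leaves=[73, 71, 69, 23]):
  L0: [73, 71, 69, 23]
  L1: h(73,71)=(73*31+71)%997=340 h(69,23)=(69*31+23)%997=168 -> [340, 168]
  L2: h(340,168)=(340*31+168)%997=738 -> [738]
  root=738
After append 49 (leaves=[73, 71, 69, 23, 49]):
  L0: [73, 71, 69, 23, 49]
  L1: h(73,71)=(73*31+71)%997=340 h(69,23)=(69*31+23)%997=168 h(49,49)=(49*31+49)%997=571 -> [340, 168, 571]
  L2: h(340,168)=(340*31+168)%997=738 h(571,571)=(571*31+571)%997=326 -> [738, 326]
  L3: h(738,326)=(738*31+326)%997=273 -> [273]
  root=273
After append 41 (leaves=[73, 71, 69, 23, 49, 41]):
  L0: [73, 71, 69, 23, 49, 41]
  L1: h(73,71)=(73*31+71)%997=340 h(69,23)=(69*31+23)%997=168 h(49,41)=(49*31+41)%997=563 -> [340, 168, 563]
  L2: h(340,168)=(340*31+168)%997=738 h(563,563)=(563*31+563)%997=70 -> [738, 70]
  L3: h(738,70)=(738*31+70)%997=17 -> [17]
  root=17
After append 83 (leaves=[73, 71, 69, 23, 49, 41, 83]):
  L0: [73, 71, 69, 23, 49, 41, 83]
  L1: h(73,71)=(73*31+71)%997=340 h(69,23)=(69*31+23)%997=168 h(49,41)=(49*31+41)%997=563 h(83,83)=(83*31+83)%997=662 -> [340, 168, 563, 662]
  L2: h(340,168)=(340*31+168)%997=738 h(563,662)=(563*31+662)%997=169 -> [738, 169]
  L3: h(738,169)=(738*31+169)%997=116 -> [116]
  root=116

Answer: 73 340 784 738 273 17 116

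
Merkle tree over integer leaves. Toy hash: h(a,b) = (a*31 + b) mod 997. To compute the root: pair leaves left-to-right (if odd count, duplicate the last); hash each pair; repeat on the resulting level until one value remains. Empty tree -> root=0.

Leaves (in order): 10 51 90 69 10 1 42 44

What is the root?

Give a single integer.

Answer: 878

Derivation:
L0: [10, 51, 90, 69, 10, 1, 42, 44]
L1: h(10,51)=(10*31+51)%997=361 h(90,69)=(90*31+69)%997=865 h(10,1)=(10*31+1)%997=311 h(42,44)=(42*31+44)%997=349 -> [361, 865, 311, 349]
L2: h(361,865)=(361*31+865)%997=92 h(311,349)=(311*31+349)%997=20 -> [92, 20]
L3: h(92,20)=(92*31+20)%997=878 -> [878]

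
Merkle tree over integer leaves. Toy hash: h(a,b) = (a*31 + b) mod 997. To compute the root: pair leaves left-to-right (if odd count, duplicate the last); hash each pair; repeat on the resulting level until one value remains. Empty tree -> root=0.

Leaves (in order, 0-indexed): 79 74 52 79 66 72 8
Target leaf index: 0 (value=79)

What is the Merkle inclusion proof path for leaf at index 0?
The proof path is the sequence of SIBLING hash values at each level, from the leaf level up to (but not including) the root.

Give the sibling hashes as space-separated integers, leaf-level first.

Answer: 74 694 112

Derivation:
L0 (leaves): [79, 74, 52, 79, 66, 72, 8], target index=0
L1: h(79,74)=(79*31+74)%997=529 [pair 0] h(52,79)=(52*31+79)%997=694 [pair 1] h(66,72)=(66*31+72)%997=124 [pair 2] h(8,8)=(8*31+8)%997=256 [pair 3] -> [529, 694, 124, 256]
  Sibling for proof at L0: 74
L2: h(529,694)=(529*31+694)%997=144 [pair 0] h(124,256)=(124*31+256)%997=112 [pair 1] -> [144, 112]
  Sibling for proof at L1: 694
L3: h(144,112)=(144*31+112)%997=588 [pair 0] -> [588]
  Sibling for proof at L2: 112
Root: 588
Proof path (sibling hashes from leaf to root): [74, 694, 112]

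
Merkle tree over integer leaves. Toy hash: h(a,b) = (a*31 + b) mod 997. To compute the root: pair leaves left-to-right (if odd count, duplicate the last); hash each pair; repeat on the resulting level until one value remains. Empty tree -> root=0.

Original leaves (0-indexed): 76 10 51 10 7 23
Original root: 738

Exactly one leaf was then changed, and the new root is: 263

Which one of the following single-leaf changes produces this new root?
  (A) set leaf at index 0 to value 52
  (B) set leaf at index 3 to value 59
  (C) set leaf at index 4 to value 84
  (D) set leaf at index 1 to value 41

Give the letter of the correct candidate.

Original leaves: [76, 10, 51, 10, 7, 23]
Target new root: 263
Try each candidate change and compute the resulting root:
Candidate A: set leaf[0] = 52 -> leaves = [52, 10, 51, 10, 7, 23]
  L0: [52, 10, 51, 10, 7, 23]
  L1: h(52,10)=(52*31+10)%997=625 h(51,10)=(51*31+10)%997=594 h(7,23)=(7*31+23)%997=240 -> [625, 594, 240]
  L2: h(625,594)=(625*31+594)%997=29 h(240,240)=(240*31+240)%997=701 -> [29, 701]
  L3: h(29,701)=(29*31+701)%997=603 -> [603]
  root = 603 != target 263
Candidate B: set leaf[3] = 59 -> leaves = [76, 10, 51, 59, 7, 23]
  L0: [76, 10, 51, 59, 7, 23]
  L1: h(76,10)=(76*31+10)%997=372 h(51,59)=(51*31+59)%997=643 h(7,23)=(7*31+23)%997=240 -> [372, 643, 240]
  L2: h(372,643)=(372*31+643)%997=211 h(240,240)=(240*31+240)%997=701 -> [211, 701]
  L3: h(211,701)=(211*31+701)%997=263 -> [263]
  root = 263 == target 263  ** MATCH **
Candidate C: set leaf[4] = 84 -> leaves = [76, 10, 51, 10, 84, 23]
  L0: [76, 10, 51, 10, 84, 23]
  L1: h(76,10)=(76*31+10)%997=372 h(51,10)=(51*31+10)%997=594 h(84,23)=(84*31+23)%997=633 -> [372, 594, 633]
  L2: h(372,594)=(372*31+594)%997=162 h(633,633)=(633*31+633)%997=316 -> [162, 316]
  L3: h(162,316)=(162*31+316)%997=353 -> [353]
  root = 353 != target 263
Candidate D: set leaf[1] = 41 -> leaves = [76, 41, 51, 10, 7, 23]
  L0: [76, 41, 51, 10, 7, 23]
  L1: h(76,41)=(76*31+41)%997=403 h(51,10)=(51*31+10)%997=594 h(7,23)=(7*31+23)%997=240 -> [403, 594, 240]
  L2: h(403,594)=(403*31+594)%997=126 h(240,240)=(240*31+240)%997=701 -> [126, 701]
  L3: h(126,701)=(126*31+701)%997=619 -> [619]
  root = 619 != target 263
Candidate B produces the target root.

Answer: B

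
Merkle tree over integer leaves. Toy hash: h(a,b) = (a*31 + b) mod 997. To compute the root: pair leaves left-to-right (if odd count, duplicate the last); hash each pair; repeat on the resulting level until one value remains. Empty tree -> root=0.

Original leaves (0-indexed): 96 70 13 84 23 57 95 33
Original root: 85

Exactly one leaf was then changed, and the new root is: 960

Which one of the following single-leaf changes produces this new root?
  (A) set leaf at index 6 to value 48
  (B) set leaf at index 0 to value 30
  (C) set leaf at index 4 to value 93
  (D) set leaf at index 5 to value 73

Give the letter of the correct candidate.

Answer: B

Derivation:
Original leaves: [96, 70, 13, 84, 23, 57, 95, 33]
Target new root: 960
Try each candidate change and compute the resulting root:
Candidate A: set leaf[6] = 48 -> leaves = [96, 70, 13, 84, 23, 57, 48, 33]
  L0: [96, 70, 13, 84, 23, 57, 48, 33]
  L1: h(96,70)=(96*31+70)%997=55 h(13,84)=(13*31+84)%997=487 h(23,57)=(23*31+57)%997=770 h(48,33)=(48*31+33)%997=524 -> [55, 487, 770, 524]
  L2: h(55,487)=(55*31+487)%997=198 h(770,524)=(770*31+524)%997=466 -> [198, 466]
  L3: h(198,466)=(198*31+466)%997=622 -> [622]
  root = 622 != target 960
Candidate B: set leaf[0] = 30 -> leaves = [30, 70, 13, 84, 23, 57, 95, 33]
  L0: [30, 70, 13, 84, 23, 57, 95, 33]
  L1: h(30,70)=(30*31+70)%997=3 h(13,84)=(13*31+84)%997=487 h(23,57)=(23*31+57)%997=770 h(95,33)=(95*31+33)%997=984 -> [3, 487, 770, 984]
  L2: h(3,487)=(3*31+487)%997=580 h(770,984)=(770*31+984)%997=926 -> [580, 926]
  L3: h(580,926)=(580*31+926)%997=960 -> [960]
  root = 960 == target 960  ** MATCH **
Candidate C: set leaf[4] = 93 -> leaves = [96, 70, 13, 84, 93, 57, 95, 33]
  L0: [96, 70, 13, 84, 93, 57, 95, 33]
  L1: h(96,70)=(96*31+70)%997=55 h(13,84)=(13*31+84)%997=487 h(93,57)=(93*31+57)%997=946 h(95,33)=(95*31+33)%997=984 -> [55, 487, 946, 984]
  L2: h(55,487)=(55*31+487)%997=198 h(946,984)=(946*31+984)%997=400 -> [198, 400]
  L3: h(198,400)=(198*31+400)%997=556 -> [556]
  root = 556 != target 960
Candidate D: set leaf[5] = 73 -> leaves = [96, 70, 13, 84, 23, 73, 95, 33]
  L0: [96, 70, 13, 84, 23, 73, 95, 33]
  L1: h(96,70)=(96*31+70)%997=55 h(13,84)=(13*31+84)%997=487 h(23,73)=(23*31+73)%997=786 h(95,33)=(95*31+33)%997=984 -> [55, 487, 786, 984]
  L2: h(55,487)=(55*31+487)%997=198 h(786,984)=(786*31+984)%997=425 -> [198, 425]
  L3: h(198,425)=(198*31+425)%997=581 -> [581]
  root = 581 != target 960
Candidate B produces the target root.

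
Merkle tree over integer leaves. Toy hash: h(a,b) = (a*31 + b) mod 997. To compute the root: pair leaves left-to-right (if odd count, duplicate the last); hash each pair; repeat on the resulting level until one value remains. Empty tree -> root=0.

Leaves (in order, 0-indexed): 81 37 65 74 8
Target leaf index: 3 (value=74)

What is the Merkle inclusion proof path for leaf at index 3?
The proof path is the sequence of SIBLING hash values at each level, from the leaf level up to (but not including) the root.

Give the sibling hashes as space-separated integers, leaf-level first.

L0 (leaves): [81, 37, 65, 74, 8], target index=3
L1: h(81,37)=(81*31+37)%997=554 [pair 0] h(65,74)=(65*31+74)%997=95 [pair 1] h(8,8)=(8*31+8)%997=256 [pair 2] -> [554, 95, 256]
  Sibling for proof at L0: 65
L2: h(554,95)=(554*31+95)%997=320 [pair 0] h(256,256)=(256*31+256)%997=216 [pair 1] -> [320, 216]
  Sibling for proof at L1: 554
L3: h(320,216)=(320*31+216)%997=166 [pair 0] -> [166]
  Sibling for proof at L2: 216
Root: 166
Proof path (sibling hashes from leaf to root): [65, 554, 216]

Answer: 65 554 216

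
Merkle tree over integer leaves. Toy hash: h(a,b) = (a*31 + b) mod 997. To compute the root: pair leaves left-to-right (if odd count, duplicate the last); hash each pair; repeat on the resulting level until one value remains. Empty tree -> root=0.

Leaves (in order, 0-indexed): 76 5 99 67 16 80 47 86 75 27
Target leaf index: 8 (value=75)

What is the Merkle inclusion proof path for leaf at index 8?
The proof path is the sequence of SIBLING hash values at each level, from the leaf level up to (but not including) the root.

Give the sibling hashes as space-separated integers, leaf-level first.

Answer: 27 358 489 712

Derivation:
L0 (leaves): [76, 5, 99, 67, 16, 80, 47, 86, 75, 27], target index=8
L1: h(76,5)=(76*31+5)%997=367 [pair 0] h(99,67)=(99*31+67)%997=145 [pair 1] h(16,80)=(16*31+80)%997=576 [pair 2] h(47,86)=(47*31+86)%997=546 [pair 3] h(75,27)=(75*31+27)%997=358 [pair 4] -> [367, 145, 576, 546, 358]
  Sibling for proof at L0: 27
L2: h(367,145)=(367*31+145)%997=555 [pair 0] h(576,546)=(576*31+546)%997=456 [pair 1] h(358,358)=(358*31+358)%997=489 [pair 2] -> [555, 456, 489]
  Sibling for proof at L1: 358
L3: h(555,456)=(555*31+456)%997=712 [pair 0] h(489,489)=(489*31+489)%997=693 [pair 1] -> [712, 693]
  Sibling for proof at L2: 489
L4: h(712,693)=(712*31+693)%997=831 [pair 0] -> [831]
  Sibling for proof at L3: 712
Root: 831
Proof path (sibling hashes from leaf to root): [27, 358, 489, 712]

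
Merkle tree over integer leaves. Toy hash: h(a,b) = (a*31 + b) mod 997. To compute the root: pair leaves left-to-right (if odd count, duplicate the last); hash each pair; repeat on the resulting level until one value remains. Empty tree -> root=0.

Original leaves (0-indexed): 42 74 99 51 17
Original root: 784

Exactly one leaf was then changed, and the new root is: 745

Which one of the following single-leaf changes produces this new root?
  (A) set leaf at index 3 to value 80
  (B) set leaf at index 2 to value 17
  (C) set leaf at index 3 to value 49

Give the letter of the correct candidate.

Original leaves: [42, 74, 99, 51, 17]
Target new root: 745
Try each candidate change and compute the resulting root:
Candidate A: set leaf[3] = 80 -> leaves = [42, 74, 99, 80, 17]
  L0: [42, 74, 99, 80, 17]
  L1: h(42,74)=(42*31+74)%997=379 h(99,80)=(99*31+80)%997=158 h(17,17)=(17*31+17)%997=544 -> [379, 158, 544]
  L2: h(379,158)=(379*31+158)%997=940 h(544,544)=(544*31+544)%997=459 -> [940, 459]
  L3: h(940,459)=(940*31+459)%997=686 -> [686]
  root = 686 != target 745
Candidate B: set leaf[2] = 17 -> leaves = [42, 74, 17, 51, 17]
  L0: [42, 74, 17, 51, 17]
  L1: h(42,74)=(42*31+74)%997=379 h(17,51)=(17*31+51)%997=578 h(17,17)=(17*31+17)%997=544 -> [379, 578, 544]
  L2: h(379,578)=(379*31+578)%997=363 h(544,544)=(544*31+544)%997=459 -> [363, 459]
  L3: h(363,459)=(363*31+459)%997=745 -> [745]
  root = 745 == target 745  ** MATCH **
Candidate C: set leaf[3] = 49 -> leaves = [42, 74, 99, 49, 17]
  L0: [42, 74, 99, 49, 17]
  L1: h(42,74)=(42*31+74)%997=379 h(99,49)=(99*31+49)%997=127 h(17,17)=(17*31+17)%997=544 -> [379, 127, 544]
  L2: h(379,127)=(379*31+127)%997=909 h(544,544)=(544*31+544)%997=459 -> [909, 459]
  L3: h(909,459)=(909*31+459)%997=722 -> [722]
  root = 722 != target 745
Candidate B produces the target root.

Answer: B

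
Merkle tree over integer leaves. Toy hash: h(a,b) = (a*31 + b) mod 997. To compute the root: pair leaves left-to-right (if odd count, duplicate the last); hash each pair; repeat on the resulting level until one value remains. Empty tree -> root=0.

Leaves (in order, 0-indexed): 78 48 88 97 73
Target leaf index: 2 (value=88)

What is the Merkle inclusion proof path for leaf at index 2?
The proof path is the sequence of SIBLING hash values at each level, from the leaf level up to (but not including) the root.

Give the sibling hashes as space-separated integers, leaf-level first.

Answer: 97 472 974

Derivation:
L0 (leaves): [78, 48, 88, 97, 73], target index=2
L1: h(78,48)=(78*31+48)%997=472 [pair 0] h(88,97)=(88*31+97)%997=831 [pair 1] h(73,73)=(73*31+73)%997=342 [pair 2] -> [472, 831, 342]
  Sibling for proof at L0: 97
L2: h(472,831)=(472*31+831)%997=508 [pair 0] h(342,342)=(342*31+342)%997=974 [pair 1] -> [508, 974]
  Sibling for proof at L1: 472
L3: h(508,974)=(508*31+974)%997=770 [pair 0] -> [770]
  Sibling for proof at L2: 974
Root: 770
Proof path (sibling hashes from leaf to root): [97, 472, 974]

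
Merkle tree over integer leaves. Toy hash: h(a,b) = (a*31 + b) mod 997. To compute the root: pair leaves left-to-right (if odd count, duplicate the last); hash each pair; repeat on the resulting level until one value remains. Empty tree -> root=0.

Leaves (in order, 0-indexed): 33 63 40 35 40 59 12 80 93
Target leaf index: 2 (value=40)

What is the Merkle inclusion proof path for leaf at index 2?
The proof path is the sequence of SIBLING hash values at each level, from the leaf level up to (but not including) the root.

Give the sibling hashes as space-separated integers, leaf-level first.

L0 (leaves): [33, 63, 40, 35, 40, 59, 12, 80, 93], target index=2
L1: h(33,63)=(33*31+63)%997=89 [pair 0] h(40,35)=(40*31+35)%997=278 [pair 1] h(40,59)=(40*31+59)%997=302 [pair 2] h(12,80)=(12*31+80)%997=452 [pair 3] h(93,93)=(93*31+93)%997=982 [pair 4] -> [89, 278, 302, 452, 982]
  Sibling for proof at L0: 35
L2: h(89,278)=(89*31+278)%997=46 [pair 0] h(302,452)=(302*31+452)%997=841 [pair 1] h(982,982)=(982*31+982)%997=517 [pair 2] -> [46, 841, 517]
  Sibling for proof at L1: 89
L3: h(46,841)=(46*31+841)%997=273 [pair 0] h(517,517)=(517*31+517)%997=592 [pair 1] -> [273, 592]
  Sibling for proof at L2: 841
L4: h(273,592)=(273*31+592)%997=82 [pair 0] -> [82]
  Sibling for proof at L3: 592
Root: 82
Proof path (sibling hashes from leaf to root): [35, 89, 841, 592]

Answer: 35 89 841 592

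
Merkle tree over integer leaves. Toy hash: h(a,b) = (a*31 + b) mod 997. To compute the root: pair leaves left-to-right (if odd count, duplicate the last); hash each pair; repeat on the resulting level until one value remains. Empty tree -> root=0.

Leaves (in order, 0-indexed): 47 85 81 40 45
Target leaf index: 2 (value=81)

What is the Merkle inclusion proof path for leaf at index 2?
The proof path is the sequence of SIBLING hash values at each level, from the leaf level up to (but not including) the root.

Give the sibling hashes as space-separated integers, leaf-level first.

Answer: 40 545 218

Derivation:
L0 (leaves): [47, 85, 81, 40, 45], target index=2
L1: h(47,85)=(47*31+85)%997=545 [pair 0] h(81,40)=(81*31+40)%997=557 [pair 1] h(45,45)=(45*31+45)%997=443 [pair 2] -> [545, 557, 443]
  Sibling for proof at L0: 40
L2: h(545,557)=(545*31+557)%997=503 [pair 0] h(443,443)=(443*31+443)%997=218 [pair 1] -> [503, 218]
  Sibling for proof at L1: 545
L3: h(503,218)=(503*31+218)%997=856 [pair 0] -> [856]
  Sibling for proof at L2: 218
Root: 856
Proof path (sibling hashes from leaf to root): [40, 545, 218]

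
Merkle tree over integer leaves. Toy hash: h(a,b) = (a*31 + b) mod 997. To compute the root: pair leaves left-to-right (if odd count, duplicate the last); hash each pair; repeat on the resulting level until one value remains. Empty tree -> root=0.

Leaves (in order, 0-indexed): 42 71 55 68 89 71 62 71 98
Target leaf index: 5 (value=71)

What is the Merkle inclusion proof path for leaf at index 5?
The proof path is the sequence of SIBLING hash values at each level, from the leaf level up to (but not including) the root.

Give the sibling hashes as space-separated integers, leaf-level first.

Answer: 89 996 468 924

Derivation:
L0 (leaves): [42, 71, 55, 68, 89, 71, 62, 71, 98], target index=5
L1: h(42,71)=(42*31+71)%997=376 [pair 0] h(55,68)=(55*31+68)%997=776 [pair 1] h(89,71)=(89*31+71)%997=836 [pair 2] h(62,71)=(62*31+71)%997=996 [pair 3] h(98,98)=(98*31+98)%997=145 [pair 4] -> [376, 776, 836, 996, 145]
  Sibling for proof at L0: 89
L2: h(376,776)=(376*31+776)%997=468 [pair 0] h(836,996)=(836*31+996)%997=990 [pair 1] h(145,145)=(145*31+145)%997=652 [pair 2] -> [468, 990, 652]
  Sibling for proof at L1: 996
L3: h(468,990)=(468*31+990)%997=543 [pair 0] h(652,652)=(652*31+652)%997=924 [pair 1] -> [543, 924]
  Sibling for proof at L2: 468
L4: h(543,924)=(543*31+924)%997=808 [pair 0] -> [808]
  Sibling for proof at L3: 924
Root: 808
Proof path (sibling hashes from leaf to root): [89, 996, 468, 924]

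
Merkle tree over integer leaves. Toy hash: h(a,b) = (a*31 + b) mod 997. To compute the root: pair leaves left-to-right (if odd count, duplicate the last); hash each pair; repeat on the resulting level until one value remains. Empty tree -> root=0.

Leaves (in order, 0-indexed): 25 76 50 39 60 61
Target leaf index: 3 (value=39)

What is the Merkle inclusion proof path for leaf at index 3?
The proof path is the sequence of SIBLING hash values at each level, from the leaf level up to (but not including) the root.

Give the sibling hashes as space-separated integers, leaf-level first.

L0 (leaves): [25, 76, 50, 39, 60, 61], target index=3
L1: h(25,76)=(25*31+76)%997=851 [pair 0] h(50,39)=(50*31+39)%997=592 [pair 1] h(60,61)=(60*31+61)%997=924 [pair 2] -> [851, 592, 924]
  Sibling for proof at L0: 50
L2: h(851,592)=(851*31+592)%997=54 [pair 0] h(924,924)=(924*31+924)%997=655 [pair 1] -> [54, 655]
  Sibling for proof at L1: 851
L3: h(54,655)=(54*31+655)%997=335 [pair 0] -> [335]
  Sibling for proof at L2: 655
Root: 335
Proof path (sibling hashes from leaf to root): [50, 851, 655]

Answer: 50 851 655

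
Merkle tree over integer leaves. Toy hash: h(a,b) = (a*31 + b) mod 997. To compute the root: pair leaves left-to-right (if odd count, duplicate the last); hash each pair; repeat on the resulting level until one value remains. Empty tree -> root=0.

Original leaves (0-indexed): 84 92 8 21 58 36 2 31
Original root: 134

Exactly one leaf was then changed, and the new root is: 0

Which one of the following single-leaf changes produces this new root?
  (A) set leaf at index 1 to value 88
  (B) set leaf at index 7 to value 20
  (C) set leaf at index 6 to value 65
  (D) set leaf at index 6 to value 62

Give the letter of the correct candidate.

Answer: D

Derivation:
Original leaves: [84, 92, 8, 21, 58, 36, 2, 31]
Target new root: 0
Try each candidate change and compute the resulting root:
Candidate A: set leaf[1] = 88 -> leaves = [84, 88, 8, 21, 58, 36, 2, 31]
  L0: [84, 88, 8, 21, 58, 36, 2, 31]
  L1: h(84,88)=(84*31+88)%997=698 h(8,21)=(8*31+21)%997=269 h(58,36)=(58*31+36)%997=837 h(2,31)=(2*31+31)%997=93 -> [698, 269, 837, 93]
  L2: h(698,269)=(698*31+269)%997=970 h(837,93)=(837*31+93)%997=118 -> [970, 118]
  L3: h(970,118)=(970*31+118)%997=278 -> [278]
  root = 278 != target 0
Candidate B: set leaf[7] = 20 -> leaves = [84, 92, 8, 21, 58, 36, 2, 20]
  L0: [84, 92, 8, 21, 58, 36, 2, 20]
  L1: h(84,92)=(84*31+92)%997=702 h(8,21)=(8*31+21)%997=269 h(58,36)=(58*31+36)%997=837 h(2,20)=(2*31+20)%997=82 -> [702, 269, 837, 82]
  L2: h(702,269)=(702*31+269)%997=97 h(837,82)=(837*31+82)%997=107 -> [97, 107]
  L3: h(97,107)=(97*31+107)%997=123 -> [123]
  root = 123 != target 0
Candidate C: set leaf[6] = 65 -> leaves = [84, 92, 8, 21, 58, 36, 65, 31]
  L0: [84, 92, 8, 21, 58, 36, 65, 31]
  L1: h(84,92)=(84*31+92)%997=702 h(8,21)=(8*31+21)%997=269 h(58,36)=(58*31+36)%997=837 h(65,31)=(65*31+31)%997=52 -> [702, 269, 837, 52]
  L2: h(702,269)=(702*31+269)%997=97 h(837,52)=(837*31+52)%997=77 -> [97, 77]
  L3: h(97,77)=(97*31+77)%997=93 -> [93]
  root = 93 != target 0
Candidate D: set leaf[6] = 62 -> leaves = [84, 92, 8, 21, 58, 36, 62, 31]
  L0: [84, 92, 8, 21, 58, 36, 62, 31]
  L1: h(84,92)=(84*31+92)%997=702 h(8,21)=(8*31+21)%997=269 h(58,36)=(58*31+36)%997=837 h(62,31)=(62*31+31)%997=956 -> [702, 269, 837, 956]
  L2: h(702,269)=(702*31+269)%997=97 h(837,956)=(837*31+956)%997=981 -> [97, 981]
  L3: h(97,981)=(97*31+981)%997=0 -> [0]
  root = 0 == target 0  ** MATCH **
Candidate D produces the target root.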